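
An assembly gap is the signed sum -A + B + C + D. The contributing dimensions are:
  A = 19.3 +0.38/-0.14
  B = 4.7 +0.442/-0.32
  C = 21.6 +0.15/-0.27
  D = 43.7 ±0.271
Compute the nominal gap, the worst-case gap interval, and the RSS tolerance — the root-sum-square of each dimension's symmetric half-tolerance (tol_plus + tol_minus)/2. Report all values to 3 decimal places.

nominal=50.700 wc=[49.459,51.703] rss=0.575

Stack each dimension's contribution:
  -A: nom -19.300 → Σnom=-19.300; wc +0.140/-0.380 → slack +0.140/-0.380; half-tol=0.260, Σhalf²=0.067600
  +B: nom +4.700 → Σnom=-14.600; wc +0.442/-0.320 → slack +0.582/-0.700; half-tol=0.381, Σhalf²=0.212761
  +C: nom +21.600 → Σnom=7.000; wc +0.150/-0.270 → slack +0.732/-0.970; half-tol=0.210, Σhalf²=0.256861
  +D: nom +43.700 → Σnom=50.700; wc +0.271/-0.271 → slack +1.003/-1.241; half-tol=0.271, Σhalf²=0.330302
Nominal = 50.700. Worst-case = [50.700 - 1.241, 50.700 + 1.003] = [49.459, 51.703]. RSS = √0.330302 = 0.575.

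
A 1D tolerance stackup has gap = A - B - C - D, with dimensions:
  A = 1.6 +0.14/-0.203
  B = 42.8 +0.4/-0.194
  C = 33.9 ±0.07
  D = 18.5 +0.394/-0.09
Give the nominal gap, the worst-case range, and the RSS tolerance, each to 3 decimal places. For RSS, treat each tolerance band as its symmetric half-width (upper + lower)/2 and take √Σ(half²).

Stack each dimension's contribution:
  +A: nom +1.600 → Σnom=1.600; wc +0.140/-0.203 → slack +0.140/-0.203; half-tol=0.172, Σhalf²=0.029412
  -B: nom -42.800 → Σnom=-41.200; wc +0.194/-0.400 → slack +0.334/-0.603; half-tol=0.297, Σhalf²=0.117621
  -C: nom -33.900 → Σnom=-75.100; wc +0.070/-0.070 → slack +0.404/-0.673; half-tol=0.070, Σhalf²=0.122521
  -D: nom -18.500 → Σnom=-93.600; wc +0.090/-0.394 → slack +0.494/-1.067; half-tol=0.242, Σhalf²=0.181085
Nominal = -93.600. Worst-case = [-93.600 - 1.067, -93.600 + 0.494] = [-94.667, -93.106]. RSS = √0.181085 = 0.426.

nominal=-93.600 wc=[-94.667,-93.106] rss=0.426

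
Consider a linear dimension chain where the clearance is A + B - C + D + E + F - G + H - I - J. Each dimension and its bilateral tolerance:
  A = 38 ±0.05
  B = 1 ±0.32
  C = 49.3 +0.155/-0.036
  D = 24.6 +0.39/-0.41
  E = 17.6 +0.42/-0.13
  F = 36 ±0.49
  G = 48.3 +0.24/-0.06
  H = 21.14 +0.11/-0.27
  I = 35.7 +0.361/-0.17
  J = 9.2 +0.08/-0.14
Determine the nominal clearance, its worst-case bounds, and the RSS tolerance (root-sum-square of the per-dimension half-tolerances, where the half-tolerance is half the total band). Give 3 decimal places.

nominal=-4.160 wc=[-6.666,-1.974] rss=0.855

Stack each dimension's contribution:
  +A: nom +38.000 → Σnom=38.000; wc +0.050/-0.050 → slack +0.050/-0.050; half-tol=0.050, Σhalf²=0.002500
  +B: nom +1.000 → Σnom=39.000; wc +0.320/-0.320 → slack +0.370/-0.370; half-tol=0.320, Σhalf²=0.104900
  -C: nom -49.300 → Σnom=-10.300; wc +0.036/-0.155 → slack +0.406/-0.525; half-tol=0.096, Σhalf²=0.114020
  +D: nom +24.600 → Σnom=14.300; wc +0.390/-0.410 → slack +0.796/-0.935; half-tol=0.400, Σhalf²=0.274020
  +E: nom +17.600 → Σnom=31.900; wc +0.420/-0.130 → slack +1.216/-1.065; half-tol=0.275, Σhalf²=0.349645
  +F: nom +36.000 → Σnom=67.900; wc +0.490/-0.490 → slack +1.706/-1.555; half-tol=0.490, Σhalf²=0.589745
  -G: nom -48.300 → Σnom=19.600; wc +0.060/-0.240 → slack +1.766/-1.795; half-tol=0.150, Σhalf²=0.612245
  +H: nom +21.140 → Σnom=40.740; wc +0.110/-0.270 → slack +1.876/-2.065; half-tol=0.190, Σhalf²=0.648345
  -I: nom -35.700 → Σnom=5.040; wc +0.170/-0.361 → slack +2.046/-2.426; half-tol=0.266, Σhalf²=0.718835
  -J: nom -9.200 → Σnom=-4.160; wc +0.140/-0.080 → slack +2.186/-2.506; half-tol=0.110, Σhalf²=0.730935
Nominal = -4.160. Worst-case = [-4.160 - 2.506, -4.160 + 2.186] = [-6.666, -1.974]. RSS = √0.730935 = 0.855.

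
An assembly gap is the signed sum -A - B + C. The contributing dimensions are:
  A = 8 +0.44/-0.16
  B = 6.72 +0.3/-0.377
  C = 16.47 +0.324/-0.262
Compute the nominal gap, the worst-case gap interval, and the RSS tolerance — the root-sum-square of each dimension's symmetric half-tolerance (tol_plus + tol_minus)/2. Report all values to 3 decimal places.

nominal=1.750 wc=[0.748,2.611] rss=0.539

Stack each dimension's contribution:
  -A: nom -8.000 → Σnom=-8.000; wc +0.160/-0.440 → slack +0.160/-0.440; half-tol=0.300, Σhalf²=0.090000
  -B: nom -6.720 → Σnom=-14.720; wc +0.377/-0.300 → slack +0.537/-0.740; half-tol=0.339, Σhalf²=0.204582
  +C: nom +16.470 → Σnom=1.750; wc +0.324/-0.262 → slack +0.861/-1.002; half-tol=0.293, Σhalf²=0.290431
Nominal = 1.750. Worst-case = [1.750 - 1.002, 1.750 + 0.861] = [0.748, 2.611]. RSS = √0.290431 = 0.539.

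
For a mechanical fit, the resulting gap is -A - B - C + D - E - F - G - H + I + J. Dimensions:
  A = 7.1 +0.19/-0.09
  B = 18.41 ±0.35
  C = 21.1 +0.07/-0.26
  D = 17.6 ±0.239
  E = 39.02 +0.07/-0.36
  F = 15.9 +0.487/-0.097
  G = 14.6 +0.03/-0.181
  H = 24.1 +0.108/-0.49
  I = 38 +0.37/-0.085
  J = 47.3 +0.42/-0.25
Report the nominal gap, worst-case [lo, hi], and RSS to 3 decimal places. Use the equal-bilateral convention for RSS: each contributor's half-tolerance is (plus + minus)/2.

nominal=-37.330 wc=[-39.209,-34.473] rss=0.789

Stack each dimension's contribution:
  -A: nom -7.100 → Σnom=-7.100; wc +0.090/-0.190 → slack +0.090/-0.190; half-tol=0.140, Σhalf²=0.019600
  -B: nom -18.410 → Σnom=-25.510; wc +0.350/-0.350 → slack +0.440/-0.540; half-tol=0.350, Σhalf²=0.142100
  -C: nom -21.100 → Σnom=-46.610; wc +0.260/-0.070 → slack +0.700/-0.610; half-tol=0.165, Σhalf²=0.169325
  +D: nom +17.600 → Σnom=-29.010; wc +0.239/-0.239 → slack +0.939/-0.849; half-tol=0.239, Σhalf²=0.226446
  -E: nom -39.020 → Σnom=-68.030; wc +0.360/-0.070 → slack +1.299/-0.919; half-tol=0.215, Σhalf²=0.272671
  -F: nom -15.900 → Σnom=-83.930; wc +0.097/-0.487 → slack +1.396/-1.406; half-tol=0.292, Σhalf²=0.357935
  -G: nom -14.600 → Σnom=-98.530; wc +0.181/-0.030 → slack +1.577/-1.436; half-tol=0.105, Σhalf²=0.369065
  -H: nom -24.100 → Σnom=-122.630; wc +0.490/-0.108 → slack +2.067/-1.544; half-tol=0.299, Σhalf²=0.458466
  +I: nom +38.000 → Σnom=-84.630; wc +0.370/-0.085 → slack +2.437/-1.629; half-tol=0.228, Σhalf²=0.510223
  +J: nom +47.300 → Σnom=-37.330; wc +0.420/-0.250 → slack +2.857/-1.879; half-tol=0.335, Σhalf²=0.622448
Nominal = -37.330. Worst-case = [-37.330 - 1.879, -37.330 + 2.857] = [-39.209, -34.473]. RSS = √0.622448 = 0.789.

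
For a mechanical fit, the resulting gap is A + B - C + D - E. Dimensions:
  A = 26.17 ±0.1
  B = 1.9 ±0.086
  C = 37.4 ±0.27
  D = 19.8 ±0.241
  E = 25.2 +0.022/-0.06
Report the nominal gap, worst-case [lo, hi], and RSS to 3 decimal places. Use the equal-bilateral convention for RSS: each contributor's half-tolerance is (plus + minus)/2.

Stack each dimension's contribution:
  +A: nom +26.170 → Σnom=26.170; wc +0.100/-0.100 → slack +0.100/-0.100; half-tol=0.100, Σhalf²=0.010000
  +B: nom +1.900 → Σnom=28.070; wc +0.086/-0.086 → slack +0.186/-0.186; half-tol=0.086, Σhalf²=0.017396
  -C: nom -37.400 → Σnom=-9.330; wc +0.270/-0.270 → slack +0.456/-0.456; half-tol=0.270, Σhalf²=0.090296
  +D: nom +19.800 → Σnom=10.470; wc +0.241/-0.241 → slack +0.697/-0.697; half-tol=0.241, Σhalf²=0.148377
  -E: nom -25.200 → Σnom=-14.730; wc +0.060/-0.022 → slack +0.757/-0.719; half-tol=0.041, Σhalf²=0.150058
Nominal = -14.730. Worst-case = [-14.730 - 0.719, -14.730 + 0.757] = [-15.449, -13.973]. RSS = √0.150058 = 0.387.

nominal=-14.730 wc=[-15.449,-13.973] rss=0.387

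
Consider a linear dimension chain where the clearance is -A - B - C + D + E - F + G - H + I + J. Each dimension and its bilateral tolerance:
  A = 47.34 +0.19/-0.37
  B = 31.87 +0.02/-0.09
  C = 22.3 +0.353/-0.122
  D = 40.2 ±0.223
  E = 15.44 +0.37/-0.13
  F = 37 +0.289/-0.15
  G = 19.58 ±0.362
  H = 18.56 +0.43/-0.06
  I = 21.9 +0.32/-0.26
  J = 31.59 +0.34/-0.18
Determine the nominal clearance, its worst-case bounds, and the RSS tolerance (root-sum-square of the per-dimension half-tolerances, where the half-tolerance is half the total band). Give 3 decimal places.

nominal=-28.360 wc=[-30.797,-25.953] rss=0.801

Stack each dimension's contribution:
  -A: nom -47.340 → Σnom=-47.340; wc +0.370/-0.190 → slack +0.370/-0.190; half-tol=0.280, Σhalf²=0.078400
  -B: nom -31.870 → Σnom=-79.210; wc +0.090/-0.020 → slack +0.460/-0.210; half-tol=0.055, Σhalf²=0.081425
  -C: nom -22.300 → Σnom=-101.510; wc +0.122/-0.353 → slack +0.582/-0.563; half-tol=0.237, Σhalf²=0.137831
  +D: nom +40.200 → Σnom=-61.310; wc +0.223/-0.223 → slack +0.805/-0.786; half-tol=0.223, Σhalf²=0.187560
  +E: nom +15.440 → Σnom=-45.870; wc +0.370/-0.130 → slack +1.175/-0.916; half-tol=0.250, Σhalf²=0.250060
  -F: nom -37.000 → Σnom=-82.870; wc +0.150/-0.289 → slack +1.325/-1.205; half-tol=0.219, Σhalf²=0.298240
  +G: nom +19.580 → Σnom=-63.290; wc +0.362/-0.362 → slack +1.687/-1.567; half-tol=0.362, Σhalf²=0.429284
  -H: nom -18.560 → Σnom=-81.850; wc +0.060/-0.430 → slack +1.747/-1.997; half-tol=0.245, Σhalf²=0.489309
  +I: nom +21.900 → Σnom=-59.950; wc +0.320/-0.260 → slack +2.067/-2.257; half-tol=0.290, Σhalf²=0.573410
  +J: nom +31.590 → Σnom=-28.360; wc +0.340/-0.180 → slack +2.407/-2.437; half-tol=0.260, Σhalf²=0.641010
Nominal = -28.360. Worst-case = [-28.360 - 2.437, -28.360 + 2.407] = [-30.797, -25.953]. RSS = √0.641010 = 0.801.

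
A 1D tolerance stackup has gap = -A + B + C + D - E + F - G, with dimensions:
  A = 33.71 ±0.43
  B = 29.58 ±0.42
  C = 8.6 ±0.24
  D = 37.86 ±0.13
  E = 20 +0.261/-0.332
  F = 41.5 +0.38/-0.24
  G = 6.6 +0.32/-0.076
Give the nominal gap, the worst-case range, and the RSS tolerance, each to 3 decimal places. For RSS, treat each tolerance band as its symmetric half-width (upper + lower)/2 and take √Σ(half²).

nominal=57.230 wc=[55.189,59.238] rss=0.812

Stack each dimension's contribution:
  -A: nom -33.710 → Σnom=-33.710; wc +0.430/-0.430 → slack +0.430/-0.430; half-tol=0.430, Σhalf²=0.184900
  +B: nom +29.580 → Σnom=-4.130; wc +0.420/-0.420 → slack +0.850/-0.850; half-tol=0.420, Σhalf²=0.361300
  +C: nom +8.600 → Σnom=4.470; wc +0.240/-0.240 → slack +1.090/-1.090; half-tol=0.240, Σhalf²=0.418900
  +D: nom +37.860 → Σnom=42.330; wc +0.130/-0.130 → slack +1.220/-1.220; half-tol=0.130, Σhalf²=0.435800
  -E: nom -20.000 → Σnom=22.330; wc +0.332/-0.261 → slack +1.552/-1.481; half-tol=0.296, Σhalf²=0.523712
  +F: nom +41.500 → Σnom=63.830; wc +0.380/-0.240 → slack +1.932/-1.721; half-tol=0.310, Σhalf²=0.619812
  -G: nom -6.600 → Σnom=57.230; wc +0.076/-0.320 → slack +2.008/-2.041; half-tol=0.198, Σhalf²=0.659016
Nominal = 57.230. Worst-case = [57.230 - 2.041, 57.230 + 2.008] = [55.189, 59.238]. RSS = √0.659016 = 0.812.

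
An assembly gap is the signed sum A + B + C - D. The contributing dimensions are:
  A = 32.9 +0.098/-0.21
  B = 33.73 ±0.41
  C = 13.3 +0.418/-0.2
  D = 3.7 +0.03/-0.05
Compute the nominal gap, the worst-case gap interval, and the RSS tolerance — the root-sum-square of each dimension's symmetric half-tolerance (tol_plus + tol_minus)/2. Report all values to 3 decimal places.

Stack each dimension's contribution:
  +A: nom +32.900 → Σnom=32.900; wc +0.098/-0.210 → slack +0.098/-0.210; half-tol=0.154, Σhalf²=0.023716
  +B: nom +33.730 → Σnom=66.630; wc +0.410/-0.410 → slack +0.508/-0.620; half-tol=0.410, Σhalf²=0.191816
  +C: nom +13.300 → Σnom=79.930; wc +0.418/-0.200 → slack +0.926/-0.820; half-tol=0.309, Σhalf²=0.287297
  -D: nom -3.700 → Σnom=76.230; wc +0.050/-0.030 → slack +0.976/-0.850; half-tol=0.040, Σhalf²=0.288897
Nominal = 76.230. Worst-case = [76.230 - 0.850, 76.230 + 0.976] = [75.380, 77.206]. RSS = √0.288897 = 0.537.

nominal=76.230 wc=[75.380,77.206] rss=0.537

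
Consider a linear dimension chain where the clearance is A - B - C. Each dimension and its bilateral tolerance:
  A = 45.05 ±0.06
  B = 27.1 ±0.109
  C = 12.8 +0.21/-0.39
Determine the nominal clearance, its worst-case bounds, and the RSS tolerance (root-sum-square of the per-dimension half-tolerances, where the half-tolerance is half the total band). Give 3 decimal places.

nominal=5.150 wc=[4.771,5.709] rss=0.325

Stack each dimension's contribution:
  +A: nom +45.050 → Σnom=45.050; wc +0.060/-0.060 → slack +0.060/-0.060; half-tol=0.060, Σhalf²=0.003600
  -B: nom -27.100 → Σnom=17.950; wc +0.109/-0.109 → slack +0.169/-0.169; half-tol=0.109, Σhalf²=0.015481
  -C: nom -12.800 → Σnom=5.150; wc +0.390/-0.210 → slack +0.559/-0.379; half-tol=0.300, Σhalf²=0.105481
Nominal = 5.150. Worst-case = [5.150 - 0.379, 5.150 + 0.559] = [4.771, 5.709]. RSS = √0.105481 = 0.325.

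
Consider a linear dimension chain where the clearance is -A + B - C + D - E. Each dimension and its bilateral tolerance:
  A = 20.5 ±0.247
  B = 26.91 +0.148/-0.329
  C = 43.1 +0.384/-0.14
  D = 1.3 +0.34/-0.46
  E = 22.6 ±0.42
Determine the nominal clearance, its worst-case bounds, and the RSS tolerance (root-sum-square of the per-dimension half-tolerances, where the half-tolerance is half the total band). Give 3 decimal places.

Stack each dimension's contribution:
  -A: nom -20.500 → Σnom=-20.500; wc +0.247/-0.247 → slack +0.247/-0.247; half-tol=0.247, Σhalf²=0.061009
  +B: nom +26.910 → Σnom=6.410; wc +0.148/-0.329 → slack +0.395/-0.576; half-tol=0.238, Σhalf²=0.117891
  -C: nom -43.100 → Σnom=-36.690; wc +0.140/-0.384 → slack +0.535/-0.960; half-tol=0.262, Σhalf²=0.186535
  +D: nom +1.300 → Σnom=-35.390; wc +0.340/-0.460 → slack +0.875/-1.420; half-tol=0.400, Σhalf²=0.346535
  -E: nom -22.600 → Σnom=-57.990; wc +0.420/-0.420 → slack +1.295/-1.840; half-tol=0.420, Σhalf²=0.522935
Nominal = -57.990. Worst-case = [-57.990 - 1.840, -57.990 + 1.295] = [-59.830, -56.695]. RSS = √0.522935 = 0.723.

nominal=-57.990 wc=[-59.830,-56.695] rss=0.723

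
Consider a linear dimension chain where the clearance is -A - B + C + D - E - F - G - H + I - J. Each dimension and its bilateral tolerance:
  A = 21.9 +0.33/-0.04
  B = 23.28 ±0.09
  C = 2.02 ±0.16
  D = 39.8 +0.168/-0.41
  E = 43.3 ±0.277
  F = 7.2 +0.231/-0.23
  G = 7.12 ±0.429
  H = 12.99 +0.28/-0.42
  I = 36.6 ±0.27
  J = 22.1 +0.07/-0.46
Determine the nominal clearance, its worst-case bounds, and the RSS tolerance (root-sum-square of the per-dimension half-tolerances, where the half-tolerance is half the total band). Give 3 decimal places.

Stack each dimension's contribution:
  -A: nom -21.900 → Σnom=-21.900; wc +0.040/-0.330 → slack +0.040/-0.330; half-tol=0.185, Σhalf²=0.034225
  -B: nom -23.280 → Σnom=-45.180; wc +0.090/-0.090 → slack +0.130/-0.420; half-tol=0.090, Σhalf²=0.042325
  +C: nom +2.020 → Σnom=-43.160; wc +0.160/-0.160 → slack +0.290/-0.580; half-tol=0.160, Σhalf²=0.067925
  +D: nom +39.800 → Σnom=-3.360; wc +0.168/-0.410 → slack +0.458/-0.990; half-tol=0.289, Σhalf²=0.151446
  -E: nom -43.300 → Σnom=-46.660; wc +0.277/-0.277 → slack +0.735/-1.267; half-tol=0.277, Σhalf²=0.228175
  -F: nom -7.200 → Σnom=-53.860; wc +0.230/-0.231 → slack +0.965/-1.498; half-tol=0.231, Σhalf²=0.281305
  -G: nom -7.120 → Σnom=-60.980; wc +0.429/-0.429 → slack +1.394/-1.927; half-tol=0.429, Σhalf²=0.465346
  -H: nom -12.990 → Σnom=-73.970; wc +0.420/-0.280 → slack +1.814/-2.207; half-tol=0.350, Σhalf²=0.587846
  +I: nom +36.600 → Σnom=-37.370; wc +0.270/-0.270 → slack +2.084/-2.477; half-tol=0.270, Σhalf²=0.660746
  -J: nom -22.100 → Σnom=-59.470; wc +0.460/-0.070 → slack +2.544/-2.547; half-tol=0.265, Σhalf²=0.730971
Nominal = -59.470. Worst-case = [-59.470 - 2.547, -59.470 + 2.544] = [-62.017, -56.926]. RSS = √0.730971 = 0.855.

nominal=-59.470 wc=[-62.017,-56.926] rss=0.855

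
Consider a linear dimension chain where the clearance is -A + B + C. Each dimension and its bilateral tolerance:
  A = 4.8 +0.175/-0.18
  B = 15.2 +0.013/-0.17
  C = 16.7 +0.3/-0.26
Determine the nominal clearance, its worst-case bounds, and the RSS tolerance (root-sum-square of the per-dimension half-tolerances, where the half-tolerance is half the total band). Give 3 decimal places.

nominal=27.100 wc=[26.495,27.593] rss=0.344

Stack each dimension's contribution:
  -A: nom -4.800 → Σnom=-4.800; wc +0.180/-0.175 → slack +0.180/-0.175; half-tol=0.177, Σhalf²=0.031506
  +B: nom +15.200 → Σnom=10.400; wc +0.013/-0.170 → slack +0.193/-0.345; half-tol=0.092, Σhalf²=0.039879
  +C: nom +16.700 → Σnom=27.100; wc +0.300/-0.260 → slack +0.493/-0.605; half-tol=0.280, Σhalf²=0.118279
Nominal = 27.100. Worst-case = [27.100 - 0.605, 27.100 + 0.493] = [26.495, 27.593]. RSS = √0.118279 = 0.344.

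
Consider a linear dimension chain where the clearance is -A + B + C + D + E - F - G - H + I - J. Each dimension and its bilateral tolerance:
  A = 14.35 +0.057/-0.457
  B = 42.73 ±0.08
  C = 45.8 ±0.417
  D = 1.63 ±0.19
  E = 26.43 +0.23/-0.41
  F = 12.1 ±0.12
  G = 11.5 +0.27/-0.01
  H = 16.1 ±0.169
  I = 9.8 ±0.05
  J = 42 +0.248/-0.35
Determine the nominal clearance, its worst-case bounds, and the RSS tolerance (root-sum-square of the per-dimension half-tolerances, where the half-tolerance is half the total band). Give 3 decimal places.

nominal=30.340 wc=[28.329,32.413] rss=0.734

Stack each dimension's contribution:
  -A: nom -14.350 → Σnom=-14.350; wc +0.457/-0.057 → slack +0.457/-0.057; half-tol=0.257, Σhalf²=0.066049
  +B: nom +42.730 → Σnom=28.380; wc +0.080/-0.080 → slack +0.537/-0.137; half-tol=0.080, Σhalf²=0.072449
  +C: nom +45.800 → Σnom=74.180; wc +0.417/-0.417 → slack +0.954/-0.554; half-tol=0.417, Σhalf²=0.246338
  +D: nom +1.630 → Σnom=75.810; wc +0.190/-0.190 → slack +1.144/-0.744; half-tol=0.190, Σhalf²=0.282438
  +E: nom +26.430 → Σnom=102.240; wc +0.230/-0.410 → slack +1.374/-1.154; half-tol=0.320, Σhalf²=0.384838
  -F: nom -12.100 → Σnom=90.140; wc +0.120/-0.120 → slack +1.494/-1.274; half-tol=0.120, Σhalf²=0.399238
  -G: nom -11.500 → Σnom=78.640; wc +0.010/-0.270 → slack +1.504/-1.544; half-tol=0.140, Σhalf²=0.418838
  -H: nom -16.100 → Σnom=62.540; wc +0.169/-0.169 → slack +1.673/-1.713; half-tol=0.169, Σhalf²=0.447399
  +I: nom +9.800 → Σnom=72.340; wc +0.050/-0.050 → slack +1.723/-1.763; half-tol=0.050, Σhalf²=0.449899
  -J: nom -42.000 → Σnom=30.340; wc +0.350/-0.248 → slack +2.073/-2.011; half-tol=0.299, Σhalf²=0.539300
Nominal = 30.340. Worst-case = [30.340 - 2.011, 30.340 + 2.073] = [28.329, 32.413]. RSS = √0.539300 = 0.734.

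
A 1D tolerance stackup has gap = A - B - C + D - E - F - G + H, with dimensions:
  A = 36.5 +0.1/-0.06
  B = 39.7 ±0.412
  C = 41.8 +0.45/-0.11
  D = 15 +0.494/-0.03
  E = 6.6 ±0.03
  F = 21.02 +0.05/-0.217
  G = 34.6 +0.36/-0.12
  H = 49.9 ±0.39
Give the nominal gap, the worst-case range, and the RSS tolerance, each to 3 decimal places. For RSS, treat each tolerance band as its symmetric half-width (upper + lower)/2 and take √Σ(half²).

nominal=-42.320 wc=[-44.102,-40.447] rss=0.743

Stack each dimension's contribution:
  +A: nom +36.500 → Σnom=36.500; wc +0.100/-0.060 → slack +0.100/-0.060; half-tol=0.080, Σhalf²=0.006400
  -B: nom -39.700 → Σnom=-3.200; wc +0.412/-0.412 → slack +0.512/-0.472; half-tol=0.412, Σhalf²=0.176144
  -C: nom -41.800 → Σnom=-45.000; wc +0.110/-0.450 → slack +0.622/-0.922; half-tol=0.280, Σhalf²=0.254544
  +D: nom +15.000 → Σnom=-30.000; wc +0.494/-0.030 → slack +1.116/-0.952; half-tol=0.262, Σhalf²=0.323188
  -E: nom -6.600 → Σnom=-36.600; wc +0.030/-0.030 → slack +1.146/-0.982; half-tol=0.030, Σhalf²=0.324088
  -F: nom -21.020 → Σnom=-57.620; wc +0.217/-0.050 → slack +1.363/-1.032; half-tol=0.134, Σhalf²=0.341910
  -G: nom -34.600 → Σnom=-92.220; wc +0.120/-0.360 → slack +1.483/-1.392; half-tol=0.240, Σhalf²=0.399510
  +H: nom +49.900 → Σnom=-42.320; wc +0.390/-0.390 → slack +1.873/-1.782; half-tol=0.390, Σhalf²=0.551610
Nominal = -42.320. Worst-case = [-42.320 - 1.782, -42.320 + 1.873] = [-44.102, -40.447]. RSS = √0.551610 = 0.743.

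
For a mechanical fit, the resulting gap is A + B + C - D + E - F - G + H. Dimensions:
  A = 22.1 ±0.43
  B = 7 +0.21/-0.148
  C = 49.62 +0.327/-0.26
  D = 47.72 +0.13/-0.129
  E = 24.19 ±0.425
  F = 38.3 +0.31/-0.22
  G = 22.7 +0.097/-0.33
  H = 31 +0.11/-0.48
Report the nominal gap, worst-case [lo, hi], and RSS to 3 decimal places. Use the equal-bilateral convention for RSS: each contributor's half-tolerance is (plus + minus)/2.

nominal=25.190 wc=[22.910,27.371] rss=0.839

Stack each dimension's contribution:
  +A: nom +22.100 → Σnom=22.100; wc +0.430/-0.430 → slack +0.430/-0.430; half-tol=0.430, Σhalf²=0.184900
  +B: nom +7.000 → Σnom=29.100; wc +0.210/-0.148 → slack +0.640/-0.578; half-tol=0.179, Σhalf²=0.216941
  +C: nom +49.620 → Σnom=78.720; wc +0.327/-0.260 → slack +0.967/-0.838; half-tol=0.293, Σhalf²=0.303083
  -D: nom -47.720 → Σnom=31.000; wc +0.129/-0.130 → slack +1.096/-0.968; half-tol=0.130, Σhalf²=0.319853
  +E: nom +24.190 → Σnom=55.190; wc +0.425/-0.425 → slack +1.521/-1.393; half-tol=0.425, Σhalf²=0.500478
  -F: nom -38.300 → Σnom=16.890; wc +0.220/-0.310 → slack +1.741/-1.703; half-tol=0.265, Σhalf²=0.570703
  -G: nom -22.700 → Σnom=-5.810; wc +0.330/-0.097 → slack +2.071/-1.800; half-tol=0.214, Σhalf²=0.616286
  +H: nom +31.000 → Σnom=25.190; wc +0.110/-0.480 → slack +2.181/-2.280; half-tol=0.295, Σhalf²=0.703311
Nominal = 25.190. Worst-case = [25.190 - 2.280, 25.190 + 2.181] = [22.910, 27.371]. RSS = √0.703311 = 0.839.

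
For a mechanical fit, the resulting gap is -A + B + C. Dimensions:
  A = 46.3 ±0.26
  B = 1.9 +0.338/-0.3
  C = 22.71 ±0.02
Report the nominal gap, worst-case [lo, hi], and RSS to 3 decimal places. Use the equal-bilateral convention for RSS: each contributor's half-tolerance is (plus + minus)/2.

Stack each dimension's contribution:
  -A: nom -46.300 → Σnom=-46.300; wc +0.260/-0.260 → slack +0.260/-0.260; half-tol=0.260, Σhalf²=0.067600
  +B: nom +1.900 → Σnom=-44.400; wc +0.338/-0.300 → slack +0.598/-0.560; half-tol=0.319, Σhalf²=0.169361
  +C: nom +22.710 → Σnom=-21.690; wc +0.020/-0.020 → slack +0.618/-0.580; half-tol=0.020, Σhalf²=0.169761
Nominal = -21.690. Worst-case = [-21.690 - 0.580, -21.690 + 0.618] = [-22.270, -21.072]. RSS = √0.169761 = 0.412.

nominal=-21.690 wc=[-22.270,-21.072] rss=0.412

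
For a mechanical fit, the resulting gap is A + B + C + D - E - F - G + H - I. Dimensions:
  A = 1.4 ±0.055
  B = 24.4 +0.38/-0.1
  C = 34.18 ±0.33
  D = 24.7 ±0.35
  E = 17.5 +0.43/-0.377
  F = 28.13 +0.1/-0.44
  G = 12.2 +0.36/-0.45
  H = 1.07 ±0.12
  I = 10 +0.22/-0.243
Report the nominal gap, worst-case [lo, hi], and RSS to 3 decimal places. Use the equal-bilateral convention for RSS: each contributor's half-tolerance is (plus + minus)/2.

Stack each dimension's contribution:
  +A: nom +1.400 → Σnom=1.400; wc +0.055/-0.055 → slack +0.055/-0.055; half-tol=0.055, Σhalf²=0.003025
  +B: nom +24.400 → Σnom=25.800; wc +0.380/-0.100 → slack +0.435/-0.155; half-tol=0.240, Σhalf²=0.060625
  +C: nom +34.180 → Σnom=59.980; wc +0.330/-0.330 → slack +0.765/-0.485; half-tol=0.330, Σhalf²=0.169525
  +D: nom +24.700 → Σnom=84.680; wc +0.350/-0.350 → slack +1.115/-0.835; half-tol=0.350, Σhalf²=0.292025
  -E: nom -17.500 → Σnom=67.180; wc +0.377/-0.430 → slack +1.492/-1.265; half-tol=0.403, Σhalf²=0.454837
  -F: nom -28.130 → Σnom=39.050; wc +0.440/-0.100 → slack +1.932/-1.365; half-tol=0.270, Σhalf²=0.527737
  -G: nom -12.200 → Σnom=26.850; wc +0.450/-0.360 → slack +2.382/-1.725; half-tol=0.405, Σhalf²=0.691762
  +H: nom +1.070 → Σnom=27.920; wc +0.120/-0.120 → slack +2.502/-1.845; half-tol=0.120, Σhalf²=0.706162
  -I: nom -10.000 → Σnom=17.920; wc +0.243/-0.220 → slack +2.745/-2.065; half-tol=0.231, Σhalf²=0.759754
Nominal = 17.920. Worst-case = [17.920 - 2.065, 17.920 + 2.745] = [15.855, 20.665]. RSS = √0.759754 = 0.872.

nominal=17.920 wc=[15.855,20.665] rss=0.872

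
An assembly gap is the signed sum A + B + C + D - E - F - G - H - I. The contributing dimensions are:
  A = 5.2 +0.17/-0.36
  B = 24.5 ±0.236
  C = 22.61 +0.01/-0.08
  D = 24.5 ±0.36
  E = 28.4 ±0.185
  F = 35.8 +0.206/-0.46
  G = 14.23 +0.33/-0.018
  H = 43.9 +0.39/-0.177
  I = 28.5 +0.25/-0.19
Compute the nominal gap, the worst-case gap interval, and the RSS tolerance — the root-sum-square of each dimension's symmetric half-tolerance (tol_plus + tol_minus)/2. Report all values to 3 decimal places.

Stack each dimension's contribution:
  +A: nom +5.200 → Σnom=5.200; wc +0.170/-0.360 → slack +0.170/-0.360; half-tol=0.265, Σhalf²=0.070225
  +B: nom +24.500 → Σnom=29.700; wc +0.236/-0.236 → slack +0.406/-0.596; half-tol=0.236, Σhalf²=0.125921
  +C: nom +22.610 → Σnom=52.310; wc +0.010/-0.080 → slack +0.416/-0.676; half-tol=0.045, Σhalf²=0.127946
  +D: nom +24.500 → Σnom=76.810; wc +0.360/-0.360 → slack +0.776/-1.036; half-tol=0.360, Σhalf²=0.257546
  -E: nom -28.400 → Σnom=48.410; wc +0.185/-0.185 → slack +0.961/-1.221; half-tol=0.185, Σhalf²=0.291771
  -F: nom -35.800 → Σnom=12.610; wc +0.460/-0.206 → slack +1.421/-1.427; half-tol=0.333, Σhalf²=0.402660
  -G: nom -14.230 → Σnom=-1.620; wc +0.018/-0.330 → slack +1.439/-1.757; half-tol=0.174, Σhalf²=0.432936
  -H: nom -43.900 → Σnom=-45.520; wc +0.177/-0.390 → slack +1.616/-2.147; half-tol=0.283, Σhalf²=0.513308
  -I: nom -28.500 → Σnom=-74.020; wc +0.190/-0.250 → slack +1.806/-2.397; half-tol=0.220, Σhalf²=0.561708
Nominal = -74.020. Worst-case = [-74.020 - 2.397, -74.020 + 1.806] = [-76.417, -72.214]. RSS = √0.561708 = 0.749.

nominal=-74.020 wc=[-76.417,-72.214] rss=0.749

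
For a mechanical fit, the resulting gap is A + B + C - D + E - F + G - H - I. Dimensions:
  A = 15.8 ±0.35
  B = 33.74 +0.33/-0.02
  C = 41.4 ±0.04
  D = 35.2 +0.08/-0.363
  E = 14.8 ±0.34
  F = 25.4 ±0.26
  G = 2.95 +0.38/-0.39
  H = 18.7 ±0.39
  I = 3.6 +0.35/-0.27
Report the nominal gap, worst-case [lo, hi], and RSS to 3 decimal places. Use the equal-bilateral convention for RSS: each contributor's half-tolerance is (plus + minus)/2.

nominal=25.790 wc=[23.570,28.513] rss=0.885

Stack each dimension's contribution:
  +A: nom +15.800 → Σnom=15.800; wc +0.350/-0.350 → slack +0.350/-0.350; half-tol=0.350, Σhalf²=0.122500
  +B: nom +33.740 → Σnom=49.540; wc +0.330/-0.020 → slack +0.680/-0.370; half-tol=0.175, Σhalf²=0.153125
  +C: nom +41.400 → Σnom=90.940; wc +0.040/-0.040 → slack +0.720/-0.410; half-tol=0.040, Σhalf²=0.154725
  -D: nom -35.200 → Σnom=55.740; wc +0.363/-0.080 → slack +1.083/-0.490; half-tol=0.222, Σhalf²=0.203787
  +E: nom +14.800 → Σnom=70.540; wc +0.340/-0.340 → slack +1.423/-0.830; half-tol=0.340, Σhalf²=0.319387
  -F: nom -25.400 → Σnom=45.140; wc +0.260/-0.260 → slack +1.683/-1.090; half-tol=0.260, Σhalf²=0.386987
  +G: nom +2.950 → Σnom=48.090; wc +0.380/-0.390 → slack +2.063/-1.480; half-tol=0.385, Σhalf²=0.535212
  -H: nom -18.700 → Σnom=29.390; wc +0.390/-0.390 → slack +2.453/-1.870; half-tol=0.390, Σhalf²=0.687312
  -I: nom -3.600 → Σnom=25.790; wc +0.270/-0.350 → slack +2.723/-2.220; half-tol=0.310, Σhalf²=0.783412
Nominal = 25.790. Worst-case = [25.790 - 2.220, 25.790 + 2.723] = [23.570, 28.513]. RSS = √0.783412 = 0.885.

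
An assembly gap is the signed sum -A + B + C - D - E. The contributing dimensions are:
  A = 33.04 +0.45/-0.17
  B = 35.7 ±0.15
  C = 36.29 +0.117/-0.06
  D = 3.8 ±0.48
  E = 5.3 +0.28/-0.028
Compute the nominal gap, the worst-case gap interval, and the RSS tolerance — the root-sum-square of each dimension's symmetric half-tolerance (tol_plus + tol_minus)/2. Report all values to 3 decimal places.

Stack each dimension's contribution:
  -A: nom -33.040 → Σnom=-33.040; wc +0.170/-0.450 → slack +0.170/-0.450; half-tol=0.310, Σhalf²=0.096100
  +B: nom +35.700 → Σnom=2.660; wc +0.150/-0.150 → slack +0.320/-0.600; half-tol=0.150, Σhalf²=0.118600
  +C: nom +36.290 → Σnom=38.950; wc +0.117/-0.060 → slack +0.437/-0.660; half-tol=0.088, Σhalf²=0.126432
  -D: nom -3.800 → Σnom=35.150; wc +0.480/-0.480 → slack +0.917/-1.140; half-tol=0.480, Σhalf²=0.356832
  -E: nom -5.300 → Σnom=29.850; wc +0.028/-0.280 → slack +0.945/-1.420; half-tol=0.154, Σhalf²=0.380548
Nominal = 29.850. Worst-case = [29.850 - 1.420, 29.850 + 0.945] = [28.430, 30.795]. RSS = √0.380548 = 0.617.

nominal=29.850 wc=[28.430,30.795] rss=0.617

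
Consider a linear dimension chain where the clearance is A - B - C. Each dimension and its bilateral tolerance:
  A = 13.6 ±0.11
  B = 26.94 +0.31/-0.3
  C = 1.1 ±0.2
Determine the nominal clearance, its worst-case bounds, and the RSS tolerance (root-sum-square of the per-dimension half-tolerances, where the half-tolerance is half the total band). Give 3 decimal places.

nominal=-14.440 wc=[-15.060,-13.830] rss=0.381

Stack each dimension's contribution:
  +A: nom +13.600 → Σnom=13.600; wc +0.110/-0.110 → slack +0.110/-0.110; half-tol=0.110, Σhalf²=0.012100
  -B: nom -26.940 → Σnom=-13.340; wc +0.300/-0.310 → slack +0.410/-0.420; half-tol=0.305, Σhalf²=0.105125
  -C: nom -1.100 → Σnom=-14.440; wc +0.200/-0.200 → slack +0.610/-0.620; half-tol=0.200, Σhalf²=0.145125
Nominal = -14.440. Worst-case = [-14.440 - 0.620, -14.440 + 0.610] = [-15.060, -13.830]. RSS = √0.145125 = 0.381.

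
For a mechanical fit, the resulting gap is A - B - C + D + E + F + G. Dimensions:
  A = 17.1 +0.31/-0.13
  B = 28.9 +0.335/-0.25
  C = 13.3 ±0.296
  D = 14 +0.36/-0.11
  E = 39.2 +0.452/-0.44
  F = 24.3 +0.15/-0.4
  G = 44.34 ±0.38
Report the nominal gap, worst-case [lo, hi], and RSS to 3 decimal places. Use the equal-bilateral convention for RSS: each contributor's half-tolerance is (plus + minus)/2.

nominal=96.740 wc=[94.649,98.938] rss=0.834

Stack each dimension's contribution:
  +A: nom +17.100 → Σnom=17.100; wc +0.310/-0.130 → slack +0.310/-0.130; half-tol=0.220, Σhalf²=0.048400
  -B: nom -28.900 → Σnom=-11.800; wc +0.250/-0.335 → slack +0.560/-0.465; half-tol=0.292, Σhalf²=0.133956
  -C: nom -13.300 → Σnom=-25.100; wc +0.296/-0.296 → slack +0.856/-0.761; half-tol=0.296, Σhalf²=0.221572
  +D: nom +14.000 → Σnom=-11.100; wc +0.360/-0.110 → slack +1.216/-0.871; half-tol=0.235, Σhalf²=0.276797
  +E: nom +39.200 → Σnom=28.100; wc +0.452/-0.440 → slack +1.668/-1.311; half-tol=0.446, Σhalf²=0.475713
  +F: nom +24.300 → Σnom=52.400; wc +0.150/-0.400 → slack +1.818/-1.711; half-tol=0.275, Σhalf²=0.551338
  +G: nom +44.340 → Σnom=96.740; wc +0.380/-0.380 → slack +2.198/-2.091; half-tol=0.380, Σhalf²=0.695738
Nominal = 96.740. Worst-case = [96.740 - 2.091, 96.740 + 2.198] = [94.649, 98.938]. RSS = √0.695738 = 0.834.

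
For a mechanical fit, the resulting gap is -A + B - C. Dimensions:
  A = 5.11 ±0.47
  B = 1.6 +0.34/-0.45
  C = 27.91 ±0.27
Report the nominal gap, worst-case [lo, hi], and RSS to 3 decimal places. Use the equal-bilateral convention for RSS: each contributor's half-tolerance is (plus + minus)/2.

Stack each dimension's contribution:
  -A: nom -5.110 → Σnom=-5.110; wc +0.470/-0.470 → slack +0.470/-0.470; half-tol=0.470, Σhalf²=0.220900
  +B: nom +1.600 → Σnom=-3.510; wc +0.340/-0.450 → slack +0.810/-0.920; half-tol=0.395, Σhalf²=0.376925
  -C: nom -27.910 → Σnom=-31.420; wc +0.270/-0.270 → slack +1.080/-1.190; half-tol=0.270, Σhalf²=0.449825
Nominal = -31.420. Worst-case = [-31.420 - 1.190, -31.420 + 1.080] = [-32.610, -30.340]. RSS = √0.449825 = 0.671.

nominal=-31.420 wc=[-32.610,-30.340] rss=0.671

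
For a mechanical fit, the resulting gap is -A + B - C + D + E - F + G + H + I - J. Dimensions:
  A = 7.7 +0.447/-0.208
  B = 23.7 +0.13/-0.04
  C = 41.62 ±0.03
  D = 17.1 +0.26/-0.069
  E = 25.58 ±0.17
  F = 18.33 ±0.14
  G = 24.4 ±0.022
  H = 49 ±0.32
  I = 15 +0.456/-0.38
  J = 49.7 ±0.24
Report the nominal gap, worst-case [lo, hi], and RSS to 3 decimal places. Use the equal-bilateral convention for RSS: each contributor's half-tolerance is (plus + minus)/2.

Stack each dimension's contribution:
  -A: nom -7.700 → Σnom=-7.700; wc +0.208/-0.447 → slack +0.208/-0.447; half-tol=0.328, Σhalf²=0.107256
  +B: nom +23.700 → Σnom=16.000; wc +0.130/-0.040 → slack +0.338/-0.487; half-tol=0.085, Σhalf²=0.114481
  -C: nom -41.620 → Σnom=-25.620; wc +0.030/-0.030 → slack +0.368/-0.517; half-tol=0.030, Σhalf²=0.115381
  +D: nom +17.100 → Σnom=-8.520; wc +0.260/-0.069 → slack +0.628/-0.586; half-tol=0.165, Σhalf²=0.142441
  +E: nom +25.580 → Σnom=17.060; wc +0.170/-0.170 → slack +0.798/-0.756; half-tol=0.170, Σhalf²=0.171342
  -F: nom -18.330 → Σnom=-1.270; wc +0.140/-0.140 → slack +0.938/-0.896; half-tol=0.140, Σhalf²=0.190942
  +G: nom +24.400 → Σnom=23.130; wc +0.022/-0.022 → slack +0.960/-0.918; half-tol=0.022, Σhalf²=0.191426
  +H: nom +49.000 → Σnom=72.130; wc +0.320/-0.320 → slack +1.280/-1.238; half-tol=0.320, Σhalf²=0.293826
  +I: nom +15.000 → Σnom=87.130; wc +0.456/-0.380 → slack +1.736/-1.618; half-tol=0.418, Σhalf²=0.468550
  -J: nom -49.700 → Σnom=37.430; wc +0.240/-0.240 → slack +1.976/-1.858; half-tol=0.240, Σhalf²=0.526150
Nominal = 37.430. Worst-case = [37.430 - 1.858, 37.430 + 1.976] = [35.572, 39.406]. RSS = √0.526150 = 0.725.

nominal=37.430 wc=[35.572,39.406] rss=0.725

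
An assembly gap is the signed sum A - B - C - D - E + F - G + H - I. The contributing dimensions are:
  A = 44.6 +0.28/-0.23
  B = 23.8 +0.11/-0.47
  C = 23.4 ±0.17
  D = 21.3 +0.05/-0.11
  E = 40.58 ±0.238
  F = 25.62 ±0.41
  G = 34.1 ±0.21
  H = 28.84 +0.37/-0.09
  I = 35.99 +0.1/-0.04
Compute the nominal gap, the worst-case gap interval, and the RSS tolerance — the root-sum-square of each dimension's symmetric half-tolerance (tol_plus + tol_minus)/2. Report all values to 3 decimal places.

nominal=-80.110 wc=[-81.718,-77.812] rss=0.715

Stack each dimension's contribution:
  +A: nom +44.600 → Σnom=44.600; wc +0.280/-0.230 → slack +0.280/-0.230; half-tol=0.255, Σhalf²=0.065025
  -B: nom -23.800 → Σnom=20.800; wc +0.470/-0.110 → slack +0.750/-0.340; half-tol=0.290, Σhalf²=0.149125
  -C: nom -23.400 → Σnom=-2.600; wc +0.170/-0.170 → slack +0.920/-0.510; half-tol=0.170, Σhalf²=0.178025
  -D: nom -21.300 → Σnom=-23.900; wc +0.110/-0.050 → slack +1.030/-0.560; half-tol=0.080, Σhalf²=0.184425
  -E: nom -40.580 → Σnom=-64.480; wc +0.238/-0.238 → slack +1.268/-0.798; half-tol=0.238, Σhalf²=0.241069
  +F: nom +25.620 → Σnom=-38.860; wc +0.410/-0.410 → slack +1.678/-1.208; half-tol=0.410, Σhalf²=0.409169
  -G: nom -34.100 → Σnom=-72.960; wc +0.210/-0.210 → slack +1.888/-1.418; half-tol=0.210, Σhalf²=0.453269
  +H: nom +28.840 → Σnom=-44.120; wc +0.370/-0.090 → slack +2.258/-1.508; half-tol=0.230, Σhalf²=0.506169
  -I: nom -35.990 → Σnom=-80.110; wc +0.040/-0.100 → slack +2.298/-1.608; half-tol=0.070, Σhalf²=0.511069
Nominal = -80.110. Worst-case = [-80.110 - 1.608, -80.110 + 2.298] = [-81.718, -77.812]. RSS = √0.511069 = 0.715.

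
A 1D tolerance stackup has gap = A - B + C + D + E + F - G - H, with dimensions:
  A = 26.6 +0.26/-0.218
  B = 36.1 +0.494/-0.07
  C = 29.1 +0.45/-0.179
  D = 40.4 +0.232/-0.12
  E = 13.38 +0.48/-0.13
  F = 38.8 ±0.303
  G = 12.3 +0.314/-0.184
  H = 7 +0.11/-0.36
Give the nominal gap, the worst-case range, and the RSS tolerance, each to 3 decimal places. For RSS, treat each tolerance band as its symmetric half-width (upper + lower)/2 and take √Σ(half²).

nominal=92.880 wc=[91.012,95.219] rss=0.754

Stack each dimension's contribution:
  +A: nom +26.600 → Σnom=26.600; wc +0.260/-0.218 → slack +0.260/-0.218; half-tol=0.239, Σhalf²=0.057121
  -B: nom -36.100 → Σnom=-9.500; wc +0.070/-0.494 → slack +0.330/-0.712; half-tol=0.282, Σhalf²=0.136645
  +C: nom +29.100 → Σnom=19.600; wc +0.450/-0.179 → slack +0.780/-0.891; half-tol=0.315, Σhalf²=0.235555
  +D: nom +40.400 → Σnom=60.000; wc +0.232/-0.120 → slack +1.012/-1.011; half-tol=0.176, Σhalf²=0.266531
  +E: nom +13.380 → Σnom=73.380; wc +0.480/-0.130 → slack +1.492/-1.141; half-tol=0.305, Σhalf²=0.359556
  +F: nom +38.800 → Σnom=112.180; wc +0.303/-0.303 → slack +1.795/-1.444; half-tol=0.303, Σhalf²=0.451365
  -G: nom -12.300 → Σnom=99.880; wc +0.184/-0.314 → slack +1.979/-1.758; half-tol=0.249, Σhalf²=0.513366
  -H: nom -7.000 → Σnom=92.880; wc +0.360/-0.110 → slack +2.339/-1.868; half-tol=0.235, Σhalf²=0.568591
Nominal = 92.880. Worst-case = [92.880 - 1.868, 92.880 + 2.339] = [91.012, 95.219]. RSS = √0.568591 = 0.754.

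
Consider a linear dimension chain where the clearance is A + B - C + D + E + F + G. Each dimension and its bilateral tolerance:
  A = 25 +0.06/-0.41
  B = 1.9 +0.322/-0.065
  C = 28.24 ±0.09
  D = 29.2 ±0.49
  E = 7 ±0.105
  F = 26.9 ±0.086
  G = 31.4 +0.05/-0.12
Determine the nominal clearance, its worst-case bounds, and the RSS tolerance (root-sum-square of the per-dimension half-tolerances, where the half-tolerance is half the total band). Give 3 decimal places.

nominal=93.160 wc=[91.794,94.363] rss=0.605

Stack each dimension's contribution:
  +A: nom +25.000 → Σnom=25.000; wc +0.060/-0.410 → slack +0.060/-0.410; half-tol=0.235, Σhalf²=0.055225
  +B: nom +1.900 → Σnom=26.900; wc +0.322/-0.065 → slack +0.382/-0.475; half-tol=0.194, Σhalf²=0.092667
  -C: nom -28.240 → Σnom=-1.340; wc +0.090/-0.090 → slack +0.472/-0.565; half-tol=0.090, Σhalf²=0.100767
  +D: nom +29.200 → Σnom=27.860; wc +0.490/-0.490 → slack +0.962/-1.055; half-tol=0.490, Σhalf²=0.340867
  +E: nom +7.000 → Σnom=34.860; wc +0.105/-0.105 → slack +1.067/-1.160; half-tol=0.105, Σhalf²=0.351892
  +F: nom +26.900 → Σnom=61.760; wc +0.086/-0.086 → slack +1.153/-1.246; half-tol=0.086, Σhalf²=0.359288
  +G: nom +31.400 → Σnom=93.160; wc +0.050/-0.120 → slack +1.203/-1.366; half-tol=0.085, Σhalf²=0.366513
Nominal = 93.160. Worst-case = [93.160 - 1.366, 93.160 + 1.203] = [91.794, 94.363]. RSS = √0.366513 = 0.605.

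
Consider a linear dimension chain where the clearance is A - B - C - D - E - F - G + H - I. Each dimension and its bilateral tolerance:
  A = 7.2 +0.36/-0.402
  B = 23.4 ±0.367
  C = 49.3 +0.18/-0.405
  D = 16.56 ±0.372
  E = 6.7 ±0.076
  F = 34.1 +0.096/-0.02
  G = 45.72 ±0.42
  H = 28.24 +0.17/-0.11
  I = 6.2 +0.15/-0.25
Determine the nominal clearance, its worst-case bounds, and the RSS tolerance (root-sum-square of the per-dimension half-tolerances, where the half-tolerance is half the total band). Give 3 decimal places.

nominal=-146.540 wc=[-148.713,-144.100] rss=0.865

Stack each dimension's contribution:
  +A: nom +7.200 → Σnom=7.200; wc +0.360/-0.402 → slack +0.360/-0.402; half-tol=0.381, Σhalf²=0.145161
  -B: nom -23.400 → Σnom=-16.200; wc +0.367/-0.367 → slack +0.727/-0.769; half-tol=0.367, Σhalf²=0.279850
  -C: nom -49.300 → Σnom=-65.500; wc +0.405/-0.180 → slack +1.132/-0.949; half-tol=0.292, Σhalf²=0.365406
  -D: nom -16.560 → Σnom=-82.060; wc +0.372/-0.372 → slack +1.504/-1.321; half-tol=0.372, Σhalf²=0.503790
  -E: nom -6.700 → Σnom=-88.760; wc +0.076/-0.076 → slack +1.580/-1.397; half-tol=0.076, Σhalf²=0.509566
  -F: nom -34.100 → Σnom=-122.860; wc +0.020/-0.096 → slack +1.600/-1.493; half-tol=0.058, Σhalf²=0.512930
  -G: nom -45.720 → Σnom=-168.580; wc +0.420/-0.420 → slack +2.020/-1.913; half-tol=0.420, Σhalf²=0.689330
  +H: nom +28.240 → Σnom=-140.340; wc +0.170/-0.110 → slack +2.190/-2.023; half-tol=0.140, Σhalf²=0.708930
  -I: nom -6.200 → Σnom=-146.540; wc +0.250/-0.150 → slack +2.440/-2.173; half-tol=0.200, Σhalf²=0.748930
Nominal = -146.540. Worst-case = [-146.540 - 2.173, -146.540 + 2.440] = [-148.713, -144.100]. RSS = √0.748930 = 0.865.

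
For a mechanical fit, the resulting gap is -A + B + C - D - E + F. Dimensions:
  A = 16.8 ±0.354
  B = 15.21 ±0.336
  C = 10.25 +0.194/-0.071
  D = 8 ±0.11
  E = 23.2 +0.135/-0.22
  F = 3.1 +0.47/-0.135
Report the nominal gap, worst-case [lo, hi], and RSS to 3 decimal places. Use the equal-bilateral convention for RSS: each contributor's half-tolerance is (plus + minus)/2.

nominal=-19.440 wc=[-20.581,-17.756] rss=0.625

Stack each dimension's contribution:
  -A: nom -16.800 → Σnom=-16.800; wc +0.354/-0.354 → slack +0.354/-0.354; half-tol=0.354, Σhalf²=0.125316
  +B: nom +15.210 → Σnom=-1.590; wc +0.336/-0.336 → slack +0.690/-0.690; half-tol=0.336, Σhalf²=0.238212
  +C: nom +10.250 → Σnom=8.660; wc +0.194/-0.071 → slack +0.884/-0.761; half-tol=0.133, Σhalf²=0.255768
  -D: nom -8.000 → Σnom=0.660; wc +0.110/-0.110 → slack +0.994/-0.871; half-tol=0.110, Σhalf²=0.267868
  -E: nom -23.200 → Σnom=-22.540; wc +0.220/-0.135 → slack +1.214/-1.006; half-tol=0.177, Σhalf²=0.299374
  +F: nom +3.100 → Σnom=-19.440; wc +0.470/-0.135 → slack +1.684/-1.141; half-tol=0.302, Σhalf²=0.390881
Nominal = -19.440. Worst-case = [-19.440 - 1.141, -19.440 + 1.684] = [-20.581, -17.756]. RSS = √0.390881 = 0.625.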